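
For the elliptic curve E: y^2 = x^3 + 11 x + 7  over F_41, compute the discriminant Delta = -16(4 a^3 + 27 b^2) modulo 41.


4 a^3 + 27 b^2 = 4*11^3 + 27*7^2 = 5324 + 1323 = 6647
Delta = -16 * (6647) = -106352
Delta mod 41 = 2

Delta = 2 (mod 41)


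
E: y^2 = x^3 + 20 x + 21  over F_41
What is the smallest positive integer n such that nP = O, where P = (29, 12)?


Compute successive multiples of P until we hit O:
  1P = (29, 12)
  2P = (4, 1)
  3P = (16, 38)
  4P = (0, 12)
  5P = (12, 29)
  6P = (1, 1)
  7P = (27, 21)
  8P = (36, 40)
  ... (continuing to 22P)
  22P = O

ord(P) = 22


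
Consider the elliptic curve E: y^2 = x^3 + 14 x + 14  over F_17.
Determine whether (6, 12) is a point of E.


Check whether y^2 = x^3 + 14 x + 14 (mod 17) for (x, y) = (6, 12).
LHS: y^2 = 12^2 mod 17 = 8
RHS: x^3 + 14 x + 14 = 6^3 + 14*6 + 14 mod 17 = 8
LHS = RHS

Yes, on the curve


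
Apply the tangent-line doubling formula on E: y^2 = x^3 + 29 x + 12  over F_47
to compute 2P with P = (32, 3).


Doubling: s = (3 x1^2 + a) / (2 y1)
s = (3*32^2 + 29) / (2*3) mod 47 = 39
x3 = s^2 - 2 x1 mod 47 = 39^2 - 2*32 = 0
y3 = s (x1 - x3) - y1 mod 47 = 39 * (32 - 0) - 3 = 23

2P = (0, 23)


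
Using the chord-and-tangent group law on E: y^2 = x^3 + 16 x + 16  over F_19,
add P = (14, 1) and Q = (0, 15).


P != Q, so use the chord formula.
s = (y2 - y1) / (x2 - x1) = (14) / (5) mod 19 = 18
x3 = s^2 - x1 - x2 mod 19 = 18^2 - 14 - 0 = 6
y3 = s (x1 - x3) - y1 mod 19 = 18 * (14 - 6) - 1 = 10

P + Q = (6, 10)


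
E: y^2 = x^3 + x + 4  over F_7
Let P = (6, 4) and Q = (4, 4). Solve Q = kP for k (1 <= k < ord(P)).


Enumerate multiples of P until we hit Q = (4, 4):
  1P = (6, 4)
  2P = (4, 4)
Match found at i = 2.

k = 2


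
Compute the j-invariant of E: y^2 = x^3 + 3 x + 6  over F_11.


Delta = -16(4 a^3 + 27 b^2) mod 11 = 1
-1728 * (4 a)^3 = -1728 * (4*3)^3 mod 11 = 10
j = 10 * 1^(-1) mod 11 = 10

j = 10 (mod 11)


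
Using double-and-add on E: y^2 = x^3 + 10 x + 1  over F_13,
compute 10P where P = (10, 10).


k = 10 = 1010_2 (binary, LSB first: 0101)
Double-and-add from P = (10, 10):
  bit 0 = 0: acc unchanged = O
  bit 1 = 1: acc = O + (9, 12) = (9, 12)
  bit 2 = 0: acc unchanged = (9, 12)
  bit 3 = 1: acc = (9, 12) + (1, 5) = (6, 2)

10P = (6, 2)


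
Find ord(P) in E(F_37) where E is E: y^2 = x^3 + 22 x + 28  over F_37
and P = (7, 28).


Compute successive multiples of P until we hit O:
  1P = (7, 28)
  2P = (11, 26)
  3P = (10, 29)
  4P = (16, 6)
  5P = (25, 16)
  6P = (26, 34)
  7P = (0, 19)
  8P = (9, 17)
  ... (continuing to 37P)
  37P = O

ord(P) = 37


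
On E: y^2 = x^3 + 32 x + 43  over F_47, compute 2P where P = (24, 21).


Doubling: s = (3 x1^2 + a) / (2 y1)
s = (3*24^2 + 32) / (2*21) mod 47 = 24
x3 = s^2 - 2 x1 mod 47 = 24^2 - 2*24 = 11
y3 = s (x1 - x3) - y1 mod 47 = 24 * (24 - 11) - 21 = 9

2P = (11, 9)


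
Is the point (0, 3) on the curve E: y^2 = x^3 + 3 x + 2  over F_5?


Check whether y^2 = x^3 + 3 x + 2 (mod 5) for (x, y) = (0, 3).
LHS: y^2 = 3^2 mod 5 = 4
RHS: x^3 + 3 x + 2 = 0^3 + 3*0 + 2 mod 5 = 2
LHS != RHS

No, not on the curve


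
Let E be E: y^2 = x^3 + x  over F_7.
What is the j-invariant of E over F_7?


Delta = -16(4 a^3 + 27 b^2) mod 7 = 6
-1728 * (4 a)^3 = -1728 * (4*1)^3 mod 7 = 1
j = 1 * 6^(-1) mod 7 = 6

j = 6 (mod 7)


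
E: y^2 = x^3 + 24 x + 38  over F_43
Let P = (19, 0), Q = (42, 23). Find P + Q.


P != Q, so use the chord formula.
s = (y2 - y1) / (x2 - x1) = (23) / (23) mod 43 = 1
x3 = s^2 - x1 - x2 mod 43 = 1^2 - 19 - 42 = 26
y3 = s (x1 - x3) - y1 mod 43 = 1 * (19 - 26) - 0 = 36

P + Q = (26, 36)


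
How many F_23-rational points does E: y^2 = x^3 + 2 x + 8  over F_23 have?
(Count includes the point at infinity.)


For each x in F_23, count y with y^2 = x^3 + 2 x + 8 mod 23:
  x = 0: RHS = 8, y in [10, 13]  -> 2 point(s)
  x = 3: RHS = 18, y in [8, 15]  -> 2 point(s)
  x = 6: RHS = 6, y in [11, 12]  -> 2 point(s)
  x = 10: RHS = 16, y in [4, 19]  -> 2 point(s)
  x = 11: RHS = 4, y in [2, 21]  -> 2 point(s)
  x = 12: RHS = 12, y in [9, 14]  -> 2 point(s)
  x = 13: RHS = 0, y in [0]  -> 1 point(s)
  x = 15: RHS = 9, y in [3, 20]  -> 2 point(s)
Affine points: 15. Add the point at infinity: total = 16.

#E(F_23) = 16


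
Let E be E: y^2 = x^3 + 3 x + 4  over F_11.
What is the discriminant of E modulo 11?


4 a^3 + 27 b^2 = 4*3^3 + 27*4^2 = 108 + 432 = 540
Delta = -16 * (540) = -8640
Delta mod 11 = 6

Delta = 6 (mod 11)


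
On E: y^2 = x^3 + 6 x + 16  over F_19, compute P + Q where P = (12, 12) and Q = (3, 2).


P != Q, so use the chord formula.
s = (y2 - y1) / (x2 - x1) = (9) / (10) mod 19 = 18
x3 = s^2 - x1 - x2 mod 19 = 18^2 - 12 - 3 = 5
y3 = s (x1 - x3) - y1 mod 19 = 18 * (12 - 5) - 12 = 0

P + Q = (5, 0)


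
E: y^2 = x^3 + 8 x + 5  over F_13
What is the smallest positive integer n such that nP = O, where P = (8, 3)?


Compute successive multiples of P until we hit O:
  1P = (8, 3)
  2P = (6, 3)
  3P = (12, 10)
  4P = (5, 12)
  5P = (9, 0)
  6P = (5, 1)
  7P = (12, 3)
  8P = (6, 10)
  ... (continuing to 10P)
  10P = O

ord(P) = 10


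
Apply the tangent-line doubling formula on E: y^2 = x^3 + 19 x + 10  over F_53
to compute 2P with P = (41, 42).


Doubling: s = (3 x1^2 + a) / (2 y1)
s = (3*41^2 + 19) / (2*42) mod 53 = 6
x3 = s^2 - 2 x1 mod 53 = 6^2 - 2*41 = 7
y3 = s (x1 - x3) - y1 mod 53 = 6 * (41 - 7) - 42 = 3

2P = (7, 3)


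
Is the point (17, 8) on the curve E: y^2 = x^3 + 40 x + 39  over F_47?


Check whether y^2 = x^3 + 40 x + 39 (mod 47) for (x, y) = (17, 8).
LHS: y^2 = 8^2 mod 47 = 17
RHS: x^3 + 40 x + 39 = 17^3 + 40*17 + 39 mod 47 = 39
LHS != RHS

No, not on the curve


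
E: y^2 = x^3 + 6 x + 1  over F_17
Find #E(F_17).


For each x in F_17, count y with y^2 = x^3 + 6 x + 1 mod 17:
  x = 0: RHS = 1, y in [1, 16]  -> 2 point(s)
  x = 1: RHS = 8, y in [5, 12]  -> 2 point(s)
  x = 2: RHS = 4, y in [2, 15]  -> 2 point(s)
  x = 4: RHS = 4, y in [2, 15]  -> 2 point(s)
  x = 6: RHS = 15, y in [7, 10]  -> 2 point(s)
  x = 8: RHS = 0, y in [0]  -> 1 point(s)
  x = 9: RHS = 2, y in [6, 11]  -> 2 point(s)
  x = 11: RHS = 4, y in [2, 15]  -> 2 point(s)
  x = 12: RHS = 16, y in [4, 13]  -> 2 point(s)
  x = 13: RHS = 15, y in [7, 10]  -> 2 point(s)
  x = 15: RHS = 15, y in [7, 10]  -> 2 point(s)
Affine points: 21. Add the point at infinity: total = 22.

#E(F_17) = 22


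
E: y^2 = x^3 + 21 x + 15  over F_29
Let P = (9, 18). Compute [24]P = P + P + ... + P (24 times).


k = 24 = 11000_2 (binary, LSB first: 00011)
Double-and-add from P = (9, 18):
  bit 0 = 0: acc unchanged = O
  bit 1 = 0: acc unchanged = O
  bit 2 = 0: acc unchanged = O
  bit 3 = 1: acc = O + (20, 5) = (20, 5)
  bit 4 = 1: acc = (20, 5) + (12, 9) = (19, 9)

24P = (19, 9)


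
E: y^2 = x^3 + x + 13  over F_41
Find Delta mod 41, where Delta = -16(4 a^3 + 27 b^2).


4 a^3 + 27 b^2 = 4*1^3 + 27*13^2 = 4 + 4563 = 4567
Delta = -16 * (4567) = -73072
Delta mod 41 = 31

Delta = 31 (mod 41)


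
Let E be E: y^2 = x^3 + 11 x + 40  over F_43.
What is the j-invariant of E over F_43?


Delta = -16(4 a^3 + 27 b^2) mod 43 = 24
-1728 * (4 a)^3 = -1728 * (4*11)^3 mod 43 = 35
j = 35 * 24^(-1) mod 43 = 14

j = 14 (mod 43)


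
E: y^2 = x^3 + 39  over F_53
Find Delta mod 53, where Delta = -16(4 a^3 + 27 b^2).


4 a^3 + 27 b^2 = 4*0^3 + 27*39^2 = 0 + 41067 = 41067
Delta = -16 * (41067) = -657072
Delta mod 53 = 22

Delta = 22 (mod 53)


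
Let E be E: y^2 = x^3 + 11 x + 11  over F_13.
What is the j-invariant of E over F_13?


Delta = -16(4 a^3 + 27 b^2) mod 13 = 6
-1728 * (4 a)^3 = -1728 * (4*11)^3 mod 13 = 8
j = 8 * 6^(-1) mod 13 = 10

j = 10 (mod 13)


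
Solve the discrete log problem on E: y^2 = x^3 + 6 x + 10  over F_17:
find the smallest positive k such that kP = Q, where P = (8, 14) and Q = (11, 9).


Enumerate multiples of P until we hit Q = (11, 9):
  1P = (8, 14)
  2P = (2, 9)
  3P = (11, 9)
Match found at i = 3.

k = 3


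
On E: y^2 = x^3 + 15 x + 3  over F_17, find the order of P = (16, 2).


Compute successive multiples of P until we hit O:
  1P = (16, 2)
  2P = (1, 6)
  3P = (4, 5)
  4P = (13, 10)
  5P = (14, 4)
  6P = (5, 4)
  7P = (15, 4)
  8P = (7, 14)
  ... (continuing to 18P)
  18P = O

ord(P) = 18


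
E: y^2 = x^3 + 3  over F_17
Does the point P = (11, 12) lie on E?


Check whether y^2 = x^3 + 0 x + 3 (mod 17) for (x, y) = (11, 12).
LHS: y^2 = 12^2 mod 17 = 8
RHS: x^3 + 0 x + 3 = 11^3 + 0*11 + 3 mod 17 = 8
LHS = RHS

Yes, on the curve


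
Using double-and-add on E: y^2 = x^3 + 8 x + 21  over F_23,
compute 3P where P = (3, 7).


k = 3 = 11_2 (binary, LSB first: 11)
Double-and-add from P = (3, 7):
  bit 0 = 1: acc = O + (3, 7) = (3, 7)
  bit 1 = 1: acc = (3, 7) + (6, 20) = (20, 19)

3P = (20, 19)


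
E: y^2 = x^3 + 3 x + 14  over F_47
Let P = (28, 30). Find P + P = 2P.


Doubling: s = (3 x1^2 + a) / (2 y1)
s = (3*28^2 + 3) / (2*30) mod 47 = 4
x3 = s^2 - 2 x1 mod 47 = 4^2 - 2*28 = 7
y3 = s (x1 - x3) - y1 mod 47 = 4 * (28 - 7) - 30 = 7

2P = (7, 7)


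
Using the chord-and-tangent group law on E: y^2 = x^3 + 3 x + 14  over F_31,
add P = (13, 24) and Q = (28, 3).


P != Q, so use the chord formula.
s = (y2 - y1) / (x2 - x1) = (10) / (15) mod 31 = 11
x3 = s^2 - x1 - x2 mod 31 = 11^2 - 13 - 28 = 18
y3 = s (x1 - x3) - y1 mod 31 = 11 * (13 - 18) - 24 = 14

P + Q = (18, 14)


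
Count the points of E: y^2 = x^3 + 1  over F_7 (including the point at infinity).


For each x in F_7, count y with y^2 = x^3 + 0 x + 1 mod 7:
  x = 0: RHS = 1, y in [1, 6]  -> 2 point(s)
  x = 1: RHS = 2, y in [3, 4]  -> 2 point(s)
  x = 2: RHS = 2, y in [3, 4]  -> 2 point(s)
  x = 3: RHS = 0, y in [0]  -> 1 point(s)
  x = 4: RHS = 2, y in [3, 4]  -> 2 point(s)
  x = 5: RHS = 0, y in [0]  -> 1 point(s)
  x = 6: RHS = 0, y in [0]  -> 1 point(s)
Affine points: 11. Add the point at infinity: total = 12.

#E(F_7) = 12


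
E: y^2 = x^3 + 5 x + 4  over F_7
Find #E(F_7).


For each x in F_7, count y with y^2 = x^3 + 5 x + 4 mod 7:
  x = 0: RHS = 4, y in [2, 5]  -> 2 point(s)
  x = 2: RHS = 1, y in [1, 6]  -> 2 point(s)
  x = 3: RHS = 4, y in [2, 5]  -> 2 point(s)
  x = 4: RHS = 4, y in [2, 5]  -> 2 point(s)
  x = 5: RHS = 0, y in [0]  -> 1 point(s)
Affine points: 9. Add the point at infinity: total = 10.

#E(F_7) = 10


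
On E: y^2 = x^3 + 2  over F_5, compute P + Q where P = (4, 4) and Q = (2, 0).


P != Q, so use the chord formula.
s = (y2 - y1) / (x2 - x1) = (1) / (3) mod 5 = 2
x3 = s^2 - x1 - x2 mod 5 = 2^2 - 4 - 2 = 3
y3 = s (x1 - x3) - y1 mod 5 = 2 * (4 - 3) - 4 = 3

P + Q = (3, 3)


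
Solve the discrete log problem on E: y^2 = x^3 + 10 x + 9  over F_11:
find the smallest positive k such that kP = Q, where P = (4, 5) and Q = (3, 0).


Enumerate multiples of P until we hit Q = (3, 0):
  1P = (4, 5)
  2P = (1, 8)
  3P = (7, 9)
  4P = (3, 0)
Match found at i = 4.

k = 4


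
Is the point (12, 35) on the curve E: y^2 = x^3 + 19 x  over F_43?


Check whether y^2 = x^3 + 19 x + 0 (mod 43) for (x, y) = (12, 35).
LHS: y^2 = 35^2 mod 43 = 21
RHS: x^3 + 19 x + 0 = 12^3 + 19*12 + 0 mod 43 = 21
LHS = RHS

Yes, on the curve


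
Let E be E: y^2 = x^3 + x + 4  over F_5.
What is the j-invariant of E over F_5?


Delta = -16(4 a^3 + 27 b^2) mod 5 = 4
-1728 * (4 a)^3 = -1728 * (4*1)^3 mod 5 = 3
j = 3 * 4^(-1) mod 5 = 2

j = 2 (mod 5)


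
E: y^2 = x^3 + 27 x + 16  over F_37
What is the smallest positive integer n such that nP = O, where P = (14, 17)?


Compute successive multiples of P until we hit O:
  1P = (14, 17)
  2P = (2, 2)
  3P = (11, 33)
  4P = (24, 24)
  5P = (8, 2)
  6P = (12, 25)
  7P = (27, 35)
  8P = (22, 26)
  ... (continuing to 49P)
  49P = O

ord(P) = 49


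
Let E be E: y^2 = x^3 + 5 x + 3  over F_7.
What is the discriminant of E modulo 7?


4 a^3 + 27 b^2 = 4*5^3 + 27*3^2 = 500 + 243 = 743
Delta = -16 * (743) = -11888
Delta mod 7 = 5

Delta = 5 (mod 7)


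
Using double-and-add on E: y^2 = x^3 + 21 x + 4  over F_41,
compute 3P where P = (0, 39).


k = 3 = 11_2 (binary, LSB first: 11)
Double-and-add from P = (0, 39):
  bit 0 = 1: acc = O + (0, 39) = (0, 39)
  bit 1 = 1: acc = (0, 39) + (25, 0) = (0, 2)

3P = (0, 2)


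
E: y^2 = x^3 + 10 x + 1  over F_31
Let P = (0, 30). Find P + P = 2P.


Doubling: s = (3 x1^2 + a) / (2 y1)
s = (3*0^2 + 10) / (2*30) mod 31 = 26
x3 = s^2 - 2 x1 mod 31 = 26^2 - 2*0 = 25
y3 = s (x1 - x3) - y1 mod 31 = 26 * (0 - 25) - 30 = 2

2P = (25, 2)


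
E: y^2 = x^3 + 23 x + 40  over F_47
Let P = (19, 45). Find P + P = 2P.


Doubling: s = (3 x1^2 + a) / (2 y1)
s = (3*19^2 + 23) / (2*45) mod 47 = 29
x3 = s^2 - 2 x1 mod 47 = 29^2 - 2*19 = 4
y3 = s (x1 - x3) - y1 mod 47 = 29 * (19 - 4) - 45 = 14

2P = (4, 14)


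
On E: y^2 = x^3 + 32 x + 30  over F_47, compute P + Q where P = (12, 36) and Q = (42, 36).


P != Q, so use the chord formula.
s = (y2 - y1) / (x2 - x1) = (0) / (30) mod 47 = 0
x3 = s^2 - x1 - x2 mod 47 = 0^2 - 12 - 42 = 40
y3 = s (x1 - x3) - y1 mod 47 = 0 * (12 - 40) - 36 = 11

P + Q = (40, 11)


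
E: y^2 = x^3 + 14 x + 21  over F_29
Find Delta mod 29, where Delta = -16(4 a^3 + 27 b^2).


4 a^3 + 27 b^2 = 4*14^3 + 27*21^2 = 10976 + 11907 = 22883
Delta = -16 * (22883) = -366128
Delta mod 29 = 26

Delta = 26 (mod 29)


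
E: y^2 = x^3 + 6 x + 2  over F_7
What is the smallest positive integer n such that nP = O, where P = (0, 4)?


Compute successive multiples of P until we hit O:
  1P = (0, 4)
  2P = (1, 4)
  3P = (6, 3)
  4P = (2, 1)
  5P = (2, 6)
  6P = (6, 4)
  7P = (1, 3)
  8P = (0, 3)
  ... (continuing to 9P)
  9P = O

ord(P) = 9


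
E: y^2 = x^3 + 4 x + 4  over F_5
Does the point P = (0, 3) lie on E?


Check whether y^2 = x^3 + 4 x + 4 (mod 5) for (x, y) = (0, 3).
LHS: y^2 = 3^2 mod 5 = 4
RHS: x^3 + 4 x + 4 = 0^3 + 4*0 + 4 mod 5 = 4
LHS = RHS

Yes, on the curve


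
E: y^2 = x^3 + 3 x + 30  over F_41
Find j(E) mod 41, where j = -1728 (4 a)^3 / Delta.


Delta = -16(4 a^3 + 27 b^2) mod 41 = 38
-1728 * (4 a)^3 = -1728 * (4*3)^3 mod 41 = 5
j = 5 * 38^(-1) mod 41 = 12

j = 12 (mod 41)


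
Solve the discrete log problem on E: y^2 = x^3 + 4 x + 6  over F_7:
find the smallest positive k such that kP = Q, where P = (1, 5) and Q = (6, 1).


Enumerate multiples of P until we hit Q = (6, 1):
  1P = (1, 5)
  2P = (5, 2)
  3P = (2, 1)
  4P = (6, 1)
Match found at i = 4.

k = 4


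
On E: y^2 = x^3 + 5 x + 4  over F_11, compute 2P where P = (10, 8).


k = 2 = 10_2 (binary, LSB first: 01)
Double-and-add from P = (10, 8):
  bit 0 = 0: acc unchanged = O
  bit 1 = 1: acc = O + (5, 0) = (5, 0)

2P = (5, 0)


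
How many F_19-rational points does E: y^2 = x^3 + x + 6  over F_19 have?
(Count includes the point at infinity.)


For each x in F_19, count y with y^2 = x^3 + 1 x + 6 mod 19:
  x = 0: RHS = 6, y in [5, 14]  -> 2 point(s)
  x = 2: RHS = 16, y in [4, 15]  -> 2 point(s)
  x = 3: RHS = 17, y in [6, 13]  -> 2 point(s)
  x = 4: RHS = 17, y in [6, 13]  -> 2 point(s)
  x = 6: RHS = 0, y in [0]  -> 1 point(s)
  x = 10: RHS = 9, y in [3, 16]  -> 2 point(s)
  x = 12: RHS = 17, y in [6, 13]  -> 2 point(s)
  x = 14: RHS = 9, y in [3, 16]  -> 2 point(s)
  x = 18: RHS = 4, y in [2, 17]  -> 2 point(s)
Affine points: 17. Add the point at infinity: total = 18.

#E(F_19) = 18


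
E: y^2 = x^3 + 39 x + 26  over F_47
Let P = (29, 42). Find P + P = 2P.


Doubling: s = (3 x1^2 + a) / (2 y1)
s = (3*29^2 + 39) / (2*42) mod 47 = 7
x3 = s^2 - 2 x1 mod 47 = 7^2 - 2*29 = 38
y3 = s (x1 - x3) - y1 mod 47 = 7 * (29 - 38) - 42 = 36

2P = (38, 36)


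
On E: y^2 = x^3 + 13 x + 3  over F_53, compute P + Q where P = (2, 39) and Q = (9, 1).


P != Q, so use the chord formula.
s = (y2 - y1) / (x2 - x1) = (15) / (7) mod 53 = 40
x3 = s^2 - x1 - x2 mod 53 = 40^2 - 2 - 9 = 52
y3 = s (x1 - x3) - y1 mod 53 = 40 * (2 - 52) - 39 = 28

P + Q = (52, 28)


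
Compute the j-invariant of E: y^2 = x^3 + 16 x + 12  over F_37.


Delta = -16(4 a^3 + 27 b^2) mod 37 = 27
-1728 * (4 a)^3 = -1728 * (4*16)^3 mod 37 = 26
j = 26 * 27^(-1) mod 37 = 27

j = 27 (mod 37)


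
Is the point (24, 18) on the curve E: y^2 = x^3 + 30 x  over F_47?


Check whether y^2 = x^3 + 30 x + 0 (mod 47) for (x, y) = (24, 18).
LHS: y^2 = 18^2 mod 47 = 42
RHS: x^3 + 30 x + 0 = 24^3 + 30*24 + 0 mod 47 = 21
LHS != RHS

No, not on the curve


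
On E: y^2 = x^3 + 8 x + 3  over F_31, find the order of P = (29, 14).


Compute successive multiples of P until we hit O:
  1P = (29, 14)
  2P = (14, 10)
  3P = (21, 15)
  4P = (28, 13)
  5P = (6, 9)
  6P = (24, 10)
  7P = (27, 0)
  8P = (24, 21)
  ... (continuing to 14P)
  14P = O

ord(P) = 14


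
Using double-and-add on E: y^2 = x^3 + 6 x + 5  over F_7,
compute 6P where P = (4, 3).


k = 6 = 110_2 (binary, LSB first: 011)
Double-and-add from P = (4, 3):
  bit 0 = 0: acc unchanged = O
  bit 1 = 1: acc = O + (3, 6) = (3, 6)
  bit 2 = 1: acc = (3, 6) + (2, 2) = (4, 4)

6P = (4, 4)


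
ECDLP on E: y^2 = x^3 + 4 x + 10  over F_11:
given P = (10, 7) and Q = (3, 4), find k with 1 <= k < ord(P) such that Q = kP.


Enumerate multiples of P until we hit Q = (3, 4):
  1P = (10, 7)
  2P = (5, 1)
  3P = (8, 2)
  4P = (2, 2)
  5P = (3, 7)
  6P = (9, 4)
  7P = (1, 9)
  8P = (1, 2)
  9P = (9, 7)
  10P = (3, 4)
Match found at i = 10.

k = 10


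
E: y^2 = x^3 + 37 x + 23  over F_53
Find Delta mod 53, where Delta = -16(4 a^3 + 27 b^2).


4 a^3 + 27 b^2 = 4*37^3 + 27*23^2 = 202612 + 14283 = 216895
Delta = -16 * (216895) = -3470320
Delta mod 53 = 14

Delta = 14 (mod 53)


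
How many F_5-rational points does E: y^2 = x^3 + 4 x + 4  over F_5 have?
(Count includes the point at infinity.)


For each x in F_5, count y with y^2 = x^3 + 4 x + 4 mod 5:
  x = 0: RHS = 4, y in [2, 3]  -> 2 point(s)
  x = 1: RHS = 4, y in [2, 3]  -> 2 point(s)
  x = 2: RHS = 0, y in [0]  -> 1 point(s)
  x = 4: RHS = 4, y in [2, 3]  -> 2 point(s)
Affine points: 7. Add the point at infinity: total = 8.

#E(F_5) = 8


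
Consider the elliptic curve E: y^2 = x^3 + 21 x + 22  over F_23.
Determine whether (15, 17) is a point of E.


Check whether y^2 = x^3 + 21 x + 22 (mod 23) for (x, y) = (15, 17).
LHS: y^2 = 17^2 mod 23 = 13
RHS: x^3 + 21 x + 22 = 15^3 + 21*15 + 22 mod 23 = 9
LHS != RHS

No, not on the curve


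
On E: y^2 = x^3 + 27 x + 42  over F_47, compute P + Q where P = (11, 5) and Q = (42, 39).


P != Q, so use the chord formula.
s = (y2 - y1) / (x2 - x1) = (34) / (31) mod 47 = 39
x3 = s^2 - x1 - x2 mod 47 = 39^2 - 11 - 42 = 11
y3 = s (x1 - x3) - y1 mod 47 = 39 * (11 - 11) - 5 = 42

P + Q = (11, 42)


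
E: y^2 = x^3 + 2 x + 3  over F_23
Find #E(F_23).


For each x in F_23, count y with y^2 = x^3 + 2 x + 3 mod 23:
  x = 0: RHS = 3, y in [7, 16]  -> 2 point(s)
  x = 1: RHS = 6, y in [11, 12]  -> 2 point(s)
  x = 3: RHS = 13, y in [6, 17]  -> 2 point(s)
  x = 4: RHS = 6, y in [11, 12]  -> 2 point(s)
  x = 5: RHS = 0, y in [0]  -> 1 point(s)
  x = 6: RHS = 1, y in [1, 22]  -> 2 point(s)
  x = 8: RHS = 2, y in [5, 18]  -> 2 point(s)
  x = 13: RHS = 18, y in [8, 15]  -> 2 point(s)
  x = 15: RHS = 4, y in [2, 21]  -> 2 point(s)
  x = 18: RHS = 6, y in [11, 12]  -> 2 point(s)
  x = 19: RHS = 0, y in [0]  -> 1 point(s)
  x = 20: RHS = 16, y in [4, 19]  -> 2 point(s)
  x = 22: RHS = 0, y in [0]  -> 1 point(s)
Affine points: 23. Add the point at infinity: total = 24.

#E(F_23) = 24


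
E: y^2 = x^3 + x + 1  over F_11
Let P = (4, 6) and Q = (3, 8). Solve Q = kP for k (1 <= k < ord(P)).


Enumerate multiples of P until we hit Q = (3, 8):
  1P = (4, 6)
  2P = (6, 6)
  3P = (1, 5)
  4P = (0, 10)
  5P = (8, 9)
  6P = (3, 3)
  7P = (2, 0)
  8P = (3, 8)
Match found at i = 8.

k = 8


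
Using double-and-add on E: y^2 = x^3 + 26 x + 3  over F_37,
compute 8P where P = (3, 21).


k = 8 = 1000_2 (binary, LSB first: 0001)
Double-and-add from P = (3, 21):
  bit 0 = 0: acc unchanged = O
  bit 1 = 0: acc unchanged = O
  bit 2 = 0: acc unchanged = O
  bit 3 = 1: acc = O + (23, 15) = (23, 15)

8P = (23, 15)


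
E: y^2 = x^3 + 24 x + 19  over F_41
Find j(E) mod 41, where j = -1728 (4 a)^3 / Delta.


Delta = -16(4 a^3 + 27 b^2) mod 41 = 15
-1728 * (4 a)^3 = -1728 * (4*24)^3 mod 41 = 18
j = 18 * 15^(-1) mod 41 = 34

j = 34 (mod 41)


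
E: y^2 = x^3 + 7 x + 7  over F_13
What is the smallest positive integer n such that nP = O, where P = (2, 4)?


Compute successive multiples of P until we hit O:
  1P = (2, 4)
  2P = (12, 8)
  3P = (8, 4)
  4P = (3, 9)
  5P = (7, 10)
  6P = (7, 3)
  7P = (3, 4)
  8P = (8, 9)
  ... (continuing to 11P)
  11P = O

ord(P) = 11


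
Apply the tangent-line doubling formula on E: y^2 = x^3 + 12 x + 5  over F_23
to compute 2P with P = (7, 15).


Doubling: s = (3 x1^2 + a) / (2 y1)
s = (3*7^2 + 12) / (2*15) mod 23 = 3
x3 = s^2 - 2 x1 mod 23 = 3^2 - 2*7 = 18
y3 = s (x1 - x3) - y1 mod 23 = 3 * (7 - 18) - 15 = 21

2P = (18, 21)


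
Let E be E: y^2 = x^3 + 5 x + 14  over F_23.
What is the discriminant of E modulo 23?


4 a^3 + 27 b^2 = 4*5^3 + 27*14^2 = 500 + 5292 = 5792
Delta = -16 * (5792) = -92672
Delta mod 23 = 18

Delta = 18 (mod 23)


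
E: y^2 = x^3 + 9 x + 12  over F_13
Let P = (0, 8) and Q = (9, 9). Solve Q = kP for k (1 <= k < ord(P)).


Enumerate multiples of P until we hit Q = (9, 9):
  1P = (0, 8)
  2P = (9, 4)
  3P = (5, 0)
  4P = (9, 9)
Match found at i = 4.

k = 4


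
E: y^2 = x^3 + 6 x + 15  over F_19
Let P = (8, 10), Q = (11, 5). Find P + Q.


P != Q, so use the chord formula.
s = (y2 - y1) / (x2 - x1) = (14) / (3) mod 19 = 11
x3 = s^2 - x1 - x2 mod 19 = 11^2 - 8 - 11 = 7
y3 = s (x1 - x3) - y1 mod 19 = 11 * (8 - 7) - 10 = 1

P + Q = (7, 1)


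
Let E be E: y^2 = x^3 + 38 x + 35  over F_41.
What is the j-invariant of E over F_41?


Delta = -16(4 a^3 + 27 b^2) mod 41 = 34
-1728 * (4 a)^3 = -1728 * (4*38)^3 mod 41 = 36
j = 36 * 34^(-1) mod 41 = 30

j = 30 (mod 41)


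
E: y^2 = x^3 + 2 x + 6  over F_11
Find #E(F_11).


For each x in F_11, count y with y^2 = x^3 + 2 x + 6 mod 11:
  x = 1: RHS = 9, y in [3, 8]  -> 2 point(s)
  x = 4: RHS = 1, y in [1, 10]  -> 2 point(s)
  x = 5: RHS = 9, y in [3, 8]  -> 2 point(s)
  x = 6: RHS = 3, y in [5, 6]  -> 2 point(s)
  x = 7: RHS = 0, y in [0]  -> 1 point(s)
  x = 9: RHS = 5, y in [4, 7]  -> 2 point(s)
  x = 10: RHS = 3, y in [5, 6]  -> 2 point(s)
Affine points: 13. Add the point at infinity: total = 14.

#E(F_11) = 14


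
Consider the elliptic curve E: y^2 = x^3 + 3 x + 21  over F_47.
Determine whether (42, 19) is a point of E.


Check whether y^2 = x^3 + 3 x + 21 (mod 47) for (x, y) = (42, 19).
LHS: y^2 = 19^2 mod 47 = 32
RHS: x^3 + 3 x + 21 = 42^3 + 3*42 + 21 mod 47 = 22
LHS != RHS

No, not on the curve


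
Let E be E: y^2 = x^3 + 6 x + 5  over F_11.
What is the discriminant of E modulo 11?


4 a^3 + 27 b^2 = 4*6^3 + 27*5^2 = 864 + 675 = 1539
Delta = -16 * (1539) = -24624
Delta mod 11 = 5

Delta = 5 (mod 11)


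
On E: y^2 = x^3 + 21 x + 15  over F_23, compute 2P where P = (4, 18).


k = 2 = 10_2 (binary, LSB first: 01)
Double-and-add from P = (4, 18):
  bit 0 = 0: acc unchanged = O
  bit 1 = 1: acc = O + (15, 5) = (15, 5)

2P = (15, 5)


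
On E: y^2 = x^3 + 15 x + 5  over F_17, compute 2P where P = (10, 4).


Doubling: s = (3 x1^2 + a) / (2 y1)
s = (3*10^2 + 15) / (2*4) mod 17 = 16
x3 = s^2 - 2 x1 mod 17 = 16^2 - 2*10 = 15
y3 = s (x1 - x3) - y1 mod 17 = 16 * (10 - 15) - 4 = 1

2P = (15, 1)


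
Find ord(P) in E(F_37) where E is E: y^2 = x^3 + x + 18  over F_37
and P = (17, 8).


Compute successive multiples of P until we hit O:
  1P = (17, 8)
  2P = (30, 36)
  3P = (15, 2)
  4P = (14, 1)
  5P = (32, 31)
  6P = (4, 7)
  7P = (9, 4)
  8P = (2, 18)
  ... (continuing to 17P)
  17P = O

ord(P) = 17


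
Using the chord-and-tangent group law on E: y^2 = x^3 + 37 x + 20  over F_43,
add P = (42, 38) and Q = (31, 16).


P != Q, so use the chord formula.
s = (y2 - y1) / (x2 - x1) = (21) / (32) mod 43 = 2
x3 = s^2 - x1 - x2 mod 43 = 2^2 - 42 - 31 = 17
y3 = s (x1 - x3) - y1 mod 43 = 2 * (42 - 17) - 38 = 12

P + Q = (17, 12)


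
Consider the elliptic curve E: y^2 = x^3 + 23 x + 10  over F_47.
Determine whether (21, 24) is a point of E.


Check whether y^2 = x^3 + 23 x + 10 (mod 47) for (x, y) = (21, 24).
LHS: y^2 = 24^2 mod 47 = 12
RHS: x^3 + 23 x + 10 = 21^3 + 23*21 + 10 mod 47 = 25
LHS != RHS

No, not on the curve


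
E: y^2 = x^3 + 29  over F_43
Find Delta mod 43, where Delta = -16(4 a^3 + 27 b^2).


4 a^3 + 27 b^2 = 4*0^3 + 27*29^2 = 0 + 22707 = 22707
Delta = -16 * (22707) = -363312
Delta mod 43 = 38

Delta = 38 (mod 43)


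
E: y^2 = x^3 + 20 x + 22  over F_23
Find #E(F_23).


For each x in F_23, count y with y^2 = x^3 + 20 x + 22 mod 23:
  x = 2: RHS = 1, y in [1, 22]  -> 2 point(s)
  x = 6: RHS = 13, y in [6, 17]  -> 2 point(s)
  x = 8: RHS = 4, y in [2, 21]  -> 2 point(s)
  x = 10: RHS = 3, y in [7, 16]  -> 2 point(s)
  x = 11: RHS = 9, y in [3, 20]  -> 2 point(s)
  x = 12: RHS = 12, y in [9, 14]  -> 2 point(s)
  x = 13: RHS = 18, y in [8, 15]  -> 2 point(s)
  x = 17: RHS = 8, y in [10, 13]  -> 2 point(s)
  x = 18: RHS = 4, y in [2, 21]  -> 2 point(s)
  x = 19: RHS = 16, y in [4, 19]  -> 2 point(s)
  x = 20: RHS = 4, y in [2, 21]  -> 2 point(s)
  x = 22: RHS = 1, y in [1, 22]  -> 2 point(s)
Affine points: 24. Add the point at infinity: total = 25.

#E(F_23) = 25


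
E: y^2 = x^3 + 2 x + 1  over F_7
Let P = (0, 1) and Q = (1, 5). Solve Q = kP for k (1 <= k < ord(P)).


Enumerate multiples of P until we hit Q = (1, 5):
  1P = (0, 1)
  2P = (1, 5)
Match found at i = 2.

k = 2


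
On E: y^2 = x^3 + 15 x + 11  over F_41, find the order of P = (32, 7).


Compute successive multiples of P until we hit O:
  1P = (32, 7)
  2P = (2, 7)
  3P = (7, 34)
  4P = (38, 29)
  5P = (30, 14)
  6P = (22, 40)
  7P = (27, 38)
  8P = (27, 3)
  ... (continuing to 15P)
  15P = O

ord(P) = 15


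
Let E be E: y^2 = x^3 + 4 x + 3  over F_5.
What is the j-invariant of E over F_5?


Delta = -16(4 a^3 + 27 b^2) mod 5 = 1
-1728 * (4 a)^3 = -1728 * (4*4)^3 mod 5 = 2
j = 2 * 1^(-1) mod 5 = 2

j = 2 (mod 5)


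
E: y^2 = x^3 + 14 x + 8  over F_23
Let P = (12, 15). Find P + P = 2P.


Doubling: s = (3 x1^2 + a) / (2 y1)
s = (3*12^2 + 14) / (2*15) mod 23 = 21
x3 = s^2 - 2 x1 mod 23 = 21^2 - 2*12 = 3
y3 = s (x1 - x3) - y1 mod 23 = 21 * (12 - 3) - 15 = 13

2P = (3, 13)


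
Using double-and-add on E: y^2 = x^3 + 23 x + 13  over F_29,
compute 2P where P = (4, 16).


k = 2 = 10_2 (binary, LSB first: 01)
Double-and-add from P = (4, 16):
  bit 0 = 0: acc unchanged = O
  bit 1 = 1: acc = O + (14, 18) = (14, 18)

2P = (14, 18)


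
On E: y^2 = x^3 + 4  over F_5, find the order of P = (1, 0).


Compute successive multiples of P until we hit O:
  1P = (1, 0)
  2P = O

ord(P) = 2


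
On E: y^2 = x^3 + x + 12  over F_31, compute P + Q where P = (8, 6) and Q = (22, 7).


P != Q, so use the chord formula.
s = (y2 - y1) / (x2 - x1) = (1) / (14) mod 31 = 20
x3 = s^2 - x1 - x2 mod 31 = 20^2 - 8 - 22 = 29
y3 = s (x1 - x3) - y1 mod 31 = 20 * (8 - 29) - 6 = 8

P + Q = (29, 8)


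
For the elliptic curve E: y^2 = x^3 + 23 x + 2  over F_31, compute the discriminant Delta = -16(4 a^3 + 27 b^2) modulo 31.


4 a^3 + 27 b^2 = 4*23^3 + 27*2^2 = 48668 + 108 = 48776
Delta = -16 * (48776) = -780416
Delta mod 31 = 9

Delta = 9 (mod 31)


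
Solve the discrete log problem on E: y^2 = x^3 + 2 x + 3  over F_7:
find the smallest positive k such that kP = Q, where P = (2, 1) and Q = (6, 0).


Enumerate multiples of P until we hit Q = (6, 0):
  1P = (2, 1)
  2P = (3, 6)
  3P = (6, 0)
Match found at i = 3.

k = 3


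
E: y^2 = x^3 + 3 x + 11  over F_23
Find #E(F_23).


For each x in F_23, count y with y^2 = x^3 + 3 x + 11 mod 23:
  x = 2: RHS = 2, y in [5, 18]  -> 2 point(s)
  x = 3: RHS = 1, y in [1, 22]  -> 2 point(s)
  x = 4: RHS = 18, y in [8, 15]  -> 2 point(s)
  x = 5: RHS = 13, y in [6, 17]  -> 2 point(s)
  x = 8: RHS = 18, y in [8, 15]  -> 2 point(s)
  x = 9: RHS = 8, y in [10, 13]  -> 2 point(s)
  x = 10: RHS = 6, y in [11, 12]  -> 2 point(s)
  x = 11: RHS = 18, y in [8, 15]  -> 2 point(s)
  x = 12: RHS = 4, y in [2, 21]  -> 2 point(s)
  x = 13: RHS = 16, y in [4, 19]  -> 2 point(s)
  x = 15: RHS = 4, y in [2, 21]  -> 2 point(s)
  x = 18: RHS = 9, y in [3, 20]  -> 2 point(s)
  x = 19: RHS = 4, y in [2, 21]  -> 2 point(s)
Affine points: 26. Add the point at infinity: total = 27.

#E(F_23) = 27


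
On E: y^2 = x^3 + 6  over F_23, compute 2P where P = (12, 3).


Doubling: s = (3 x1^2 + a) / (2 y1)
s = (3*12^2 + 0) / (2*3) mod 23 = 3
x3 = s^2 - 2 x1 mod 23 = 3^2 - 2*12 = 8
y3 = s (x1 - x3) - y1 mod 23 = 3 * (12 - 8) - 3 = 9

2P = (8, 9)


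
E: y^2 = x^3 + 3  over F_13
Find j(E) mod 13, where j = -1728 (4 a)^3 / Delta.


Delta = -16(4 a^3 + 27 b^2) mod 13 = 12
-1728 * (4 a)^3 = -1728 * (4*0)^3 mod 13 = 0
j = 0 * 12^(-1) mod 13 = 0

j = 0 (mod 13)


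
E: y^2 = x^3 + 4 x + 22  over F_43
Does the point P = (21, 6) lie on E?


Check whether y^2 = x^3 + 4 x + 22 (mod 43) for (x, y) = (21, 6).
LHS: y^2 = 6^2 mod 43 = 36
RHS: x^3 + 4 x + 22 = 21^3 + 4*21 + 22 mod 43 = 36
LHS = RHS

Yes, on the curve


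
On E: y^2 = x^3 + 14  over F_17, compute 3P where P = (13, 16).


k = 3 = 11_2 (binary, LSB first: 11)
Double-and-add from P = (13, 16):
  bit 0 = 1: acc = O + (13, 16) = (13, 16)
  bit 1 = 1: acc = (13, 16) + (6, 3) = (7, 0)

3P = (7, 0)


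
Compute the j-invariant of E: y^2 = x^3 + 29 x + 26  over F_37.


Delta = -16(4 a^3 + 27 b^2) mod 37 = 32
-1728 * (4 a)^3 = -1728 * (4*29)^3 mod 37 = 6
j = 6 * 32^(-1) mod 37 = 21

j = 21 (mod 37)


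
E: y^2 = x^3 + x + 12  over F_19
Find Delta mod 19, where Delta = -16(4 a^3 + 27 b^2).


4 a^3 + 27 b^2 = 4*1^3 + 27*12^2 = 4 + 3888 = 3892
Delta = -16 * (3892) = -62272
Delta mod 19 = 10

Delta = 10 (mod 19)


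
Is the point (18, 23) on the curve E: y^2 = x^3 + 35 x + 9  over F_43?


Check whether y^2 = x^3 + 35 x + 9 (mod 43) for (x, y) = (18, 23).
LHS: y^2 = 23^2 mod 43 = 13
RHS: x^3 + 35 x + 9 = 18^3 + 35*18 + 9 mod 43 = 21
LHS != RHS

No, not on the curve


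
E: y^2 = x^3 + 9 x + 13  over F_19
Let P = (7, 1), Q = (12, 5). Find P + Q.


P != Q, so use the chord formula.
s = (y2 - y1) / (x2 - x1) = (4) / (5) mod 19 = 16
x3 = s^2 - x1 - x2 mod 19 = 16^2 - 7 - 12 = 9
y3 = s (x1 - x3) - y1 mod 19 = 16 * (7 - 9) - 1 = 5

P + Q = (9, 5)


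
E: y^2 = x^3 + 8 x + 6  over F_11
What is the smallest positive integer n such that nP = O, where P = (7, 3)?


Compute successive multiples of P until we hit O:
  1P = (7, 3)
  2P = (1, 9)
  3P = (4, 5)
  4P = (9, 2)
  5P = (9, 9)
  6P = (4, 6)
  7P = (1, 2)
  8P = (7, 8)
  ... (continuing to 9P)
  9P = O

ord(P) = 9


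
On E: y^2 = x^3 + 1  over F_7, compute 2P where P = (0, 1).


Doubling: s = (3 x1^2 + a) / (2 y1)
s = (3*0^2 + 0) / (2*1) mod 7 = 0
x3 = s^2 - 2 x1 mod 7 = 0^2 - 2*0 = 0
y3 = s (x1 - x3) - y1 mod 7 = 0 * (0 - 0) - 1 = 6

2P = (0, 6)


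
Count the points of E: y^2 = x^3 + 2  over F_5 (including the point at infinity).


For each x in F_5, count y with y^2 = x^3 + 0 x + 2 mod 5:
  x = 2: RHS = 0, y in [0]  -> 1 point(s)
  x = 3: RHS = 4, y in [2, 3]  -> 2 point(s)
  x = 4: RHS = 1, y in [1, 4]  -> 2 point(s)
Affine points: 5. Add the point at infinity: total = 6.

#E(F_5) = 6


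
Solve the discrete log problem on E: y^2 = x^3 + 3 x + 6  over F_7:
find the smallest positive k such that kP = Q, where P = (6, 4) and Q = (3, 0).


Enumerate multiples of P until we hit Q = (3, 0):
  1P = (6, 4)
  2P = (3, 0)
Match found at i = 2.

k = 2


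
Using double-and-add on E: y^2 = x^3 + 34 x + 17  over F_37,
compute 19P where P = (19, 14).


k = 19 = 10011_2 (binary, LSB first: 11001)
Double-and-add from P = (19, 14):
  bit 0 = 1: acc = O + (19, 14) = (19, 14)
  bit 1 = 1: acc = (19, 14) + (6, 17) = (23, 4)
  bit 2 = 0: acc unchanged = (23, 4)
  bit 3 = 0: acc unchanged = (23, 4)
  bit 4 = 1: acc = (23, 4) + (31, 35) = (9, 4)

19P = (9, 4)


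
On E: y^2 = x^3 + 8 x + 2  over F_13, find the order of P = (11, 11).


Compute successive multiples of P until we hit O:
  1P = (11, 11)
  2P = (3, 1)
  3P = (3, 12)
  4P = (11, 2)
  5P = O

ord(P) = 5


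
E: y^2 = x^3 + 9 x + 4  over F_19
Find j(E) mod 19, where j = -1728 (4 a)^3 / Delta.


Delta = -16(4 a^3 + 27 b^2) mod 19 = 12
-1728 * (4 a)^3 = -1728 * (4*9)^3 mod 19 = 11
j = 11 * 12^(-1) mod 19 = 12

j = 12 (mod 19)


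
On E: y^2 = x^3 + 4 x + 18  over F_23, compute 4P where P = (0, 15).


k = 4 = 100_2 (binary, LSB first: 001)
Double-and-add from P = (0, 15):
  bit 0 = 0: acc unchanged = O
  bit 1 = 0: acc unchanged = O
  bit 2 = 1: acc = O + (5, 18) = (5, 18)

4P = (5, 18)


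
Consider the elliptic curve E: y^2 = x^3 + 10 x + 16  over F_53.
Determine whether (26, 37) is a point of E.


Check whether y^2 = x^3 + 10 x + 16 (mod 53) for (x, y) = (26, 37).
LHS: y^2 = 37^2 mod 53 = 44
RHS: x^3 + 10 x + 16 = 26^3 + 10*26 + 16 mod 53 = 44
LHS = RHS

Yes, on the curve


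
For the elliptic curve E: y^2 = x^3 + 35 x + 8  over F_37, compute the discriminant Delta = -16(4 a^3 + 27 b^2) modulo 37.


4 a^3 + 27 b^2 = 4*35^3 + 27*8^2 = 171500 + 1728 = 173228
Delta = -16 * (173228) = -2771648
Delta mod 37 = 22

Delta = 22 (mod 37)


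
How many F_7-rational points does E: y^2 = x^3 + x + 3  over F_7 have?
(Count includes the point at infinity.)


For each x in F_7, count y with y^2 = x^3 + 1 x + 3 mod 7:
  x = 4: RHS = 1, y in [1, 6]  -> 2 point(s)
  x = 5: RHS = 0, y in [0]  -> 1 point(s)
  x = 6: RHS = 1, y in [1, 6]  -> 2 point(s)
Affine points: 5. Add the point at infinity: total = 6.

#E(F_7) = 6


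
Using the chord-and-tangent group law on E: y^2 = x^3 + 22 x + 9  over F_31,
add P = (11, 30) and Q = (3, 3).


P != Q, so use the chord formula.
s = (y2 - y1) / (x2 - x1) = (4) / (23) mod 31 = 15
x3 = s^2 - x1 - x2 mod 31 = 15^2 - 11 - 3 = 25
y3 = s (x1 - x3) - y1 mod 31 = 15 * (11 - 25) - 30 = 8

P + Q = (25, 8)


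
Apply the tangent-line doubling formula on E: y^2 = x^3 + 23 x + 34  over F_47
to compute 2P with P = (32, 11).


Doubling: s = (3 x1^2 + a) / (2 y1)
s = (3*32^2 + 23) / (2*11) mod 47 = 36
x3 = s^2 - 2 x1 mod 47 = 36^2 - 2*32 = 10
y3 = s (x1 - x3) - y1 mod 47 = 36 * (32 - 10) - 11 = 29

2P = (10, 29)


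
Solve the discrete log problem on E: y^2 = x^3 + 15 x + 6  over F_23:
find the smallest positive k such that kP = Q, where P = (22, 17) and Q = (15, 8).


Enumerate multiples of P until we hit Q = (15, 8):
  1P = (22, 17)
  2P = (10, 11)
  3P = (20, 7)
  4P = (6, 17)
  5P = (18, 6)
  6P = (15, 8)
Match found at i = 6.

k = 6


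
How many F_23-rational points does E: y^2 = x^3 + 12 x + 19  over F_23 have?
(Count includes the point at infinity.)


For each x in F_23, count y with y^2 = x^3 + 12 x + 19 mod 23:
  x = 1: RHS = 9, y in [3, 20]  -> 2 point(s)
  x = 3: RHS = 13, y in [6, 17]  -> 2 point(s)
  x = 4: RHS = 16, y in [4, 19]  -> 2 point(s)
  x = 6: RHS = 8, y in [10, 13]  -> 2 point(s)
  x = 7: RHS = 9, y in [3, 20]  -> 2 point(s)
  x = 8: RHS = 6, y in [11, 12]  -> 2 point(s)
  x = 10: RHS = 12, y in [9, 14]  -> 2 point(s)
  x = 13: RHS = 3, y in [7, 16]  -> 2 point(s)
  x = 15: RHS = 9, y in [3, 20]  -> 2 point(s)
  x = 16: RHS = 6, y in [11, 12]  -> 2 point(s)
  x = 18: RHS = 18, y in [8, 15]  -> 2 point(s)
  x = 20: RHS = 2, y in [5, 18]  -> 2 point(s)
  x = 22: RHS = 6, y in [11, 12]  -> 2 point(s)
Affine points: 26. Add the point at infinity: total = 27.

#E(F_23) = 27


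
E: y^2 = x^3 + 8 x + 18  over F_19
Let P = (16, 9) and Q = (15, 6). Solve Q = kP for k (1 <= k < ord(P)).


Enumerate multiples of P until we hit Q = (15, 6):
  1P = (16, 9)
  2P = (15, 13)
  3P = (4, 0)
  4P = (15, 6)
Match found at i = 4.

k = 4


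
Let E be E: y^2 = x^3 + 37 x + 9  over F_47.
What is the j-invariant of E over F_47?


Delta = -16(4 a^3 + 27 b^2) mod 47 = 9
-1728 * (4 a)^3 = -1728 * (4*37)^3 mod 47 = 13
j = 13 * 9^(-1) mod 47 = 38

j = 38 (mod 47)


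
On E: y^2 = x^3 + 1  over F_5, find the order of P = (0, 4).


Compute successive multiples of P until we hit O:
  1P = (0, 4)
  2P = (0, 1)
  3P = O

ord(P) = 3


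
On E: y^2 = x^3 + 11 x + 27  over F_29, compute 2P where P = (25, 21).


Doubling: s = (3 x1^2 + a) / (2 y1)
s = (3*25^2 + 11) / (2*21) mod 29 = 9
x3 = s^2 - 2 x1 mod 29 = 9^2 - 2*25 = 2
y3 = s (x1 - x3) - y1 mod 29 = 9 * (25 - 2) - 21 = 12

2P = (2, 12)


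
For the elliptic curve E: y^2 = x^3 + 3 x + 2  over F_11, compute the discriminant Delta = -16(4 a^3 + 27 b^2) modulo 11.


4 a^3 + 27 b^2 = 4*3^3 + 27*2^2 = 108 + 108 = 216
Delta = -16 * (216) = -3456
Delta mod 11 = 9

Delta = 9 (mod 11)


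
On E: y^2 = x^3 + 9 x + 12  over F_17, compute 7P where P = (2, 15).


k = 7 = 111_2 (binary, LSB first: 111)
Double-and-add from P = (2, 15):
  bit 0 = 1: acc = O + (2, 15) = (2, 15)
  bit 1 = 1: acc = (2, 15) + (14, 14) = (16, 6)
  bit 2 = 1: acc = (16, 6) + (8, 1) = (8, 16)

7P = (8, 16)


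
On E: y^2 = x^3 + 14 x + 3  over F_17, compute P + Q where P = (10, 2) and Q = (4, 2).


P != Q, so use the chord formula.
s = (y2 - y1) / (x2 - x1) = (0) / (11) mod 17 = 0
x3 = s^2 - x1 - x2 mod 17 = 0^2 - 10 - 4 = 3
y3 = s (x1 - x3) - y1 mod 17 = 0 * (10 - 3) - 2 = 15

P + Q = (3, 15)


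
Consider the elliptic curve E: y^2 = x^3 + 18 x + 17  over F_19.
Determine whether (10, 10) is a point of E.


Check whether y^2 = x^3 + 18 x + 17 (mod 19) for (x, y) = (10, 10).
LHS: y^2 = 10^2 mod 19 = 5
RHS: x^3 + 18 x + 17 = 10^3 + 18*10 + 17 mod 19 = 0
LHS != RHS

No, not on the curve


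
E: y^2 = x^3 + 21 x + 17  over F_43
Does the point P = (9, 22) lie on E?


Check whether y^2 = x^3 + 21 x + 17 (mod 43) for (x, y) = (9, 22).
LHS: y^2 = 22^2 mod 43 = 11
RHS: x^3 + 21 x + 17 = 9^3 + 21*9 + 17 mod 43 = 32
LHS != RHS

No, not on the curve


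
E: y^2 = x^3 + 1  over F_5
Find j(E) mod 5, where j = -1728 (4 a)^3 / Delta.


Delta = -16(4 a^3 + 27 b^2) mod 5 = 3
-1728 * (4 a)^3 = -1728 * (4*0)^3 mod 5 = 0
j = 0 * 3^(-1) mod 5 = 0

j = 0 (mod 5)


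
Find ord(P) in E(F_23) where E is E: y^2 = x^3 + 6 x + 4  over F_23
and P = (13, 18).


Compute successive multiples of P until we hit O:
  1P = (13, 18)
  2P = (6, 7)
  3P = (6, 16)
  4P = (13, 5)
  5P = O

ord(P) = 5


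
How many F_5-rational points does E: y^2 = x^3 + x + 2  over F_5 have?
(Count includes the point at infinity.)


For each x in F_5, count y with y^2 = x^3 + 1 x + 2 mod 5:
  x = 1: RHS = 4, y in [2, 3]  -> 2 point(s)
  x = 4: RHS = 0, y in [0]  -> 1 point(s)
Affine points: 3. Add the point at infinity: total = 4.

#E(F_5) = 4


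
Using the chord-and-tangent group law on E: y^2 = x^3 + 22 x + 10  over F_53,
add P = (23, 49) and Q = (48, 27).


P != Q, so use the chord formula.
s = (y2 - y1) / (x2 - x1) = (31) / (25) mod 53 = 50
x3 = s^2 - x1 - x2 mod 53 = 50^2 - 23 - 48 = 44
y3 = s (x1 - x3) - y1 mod 53 = 50 * (23 - 44) - 49 = 14

P + Q = (44, 14)


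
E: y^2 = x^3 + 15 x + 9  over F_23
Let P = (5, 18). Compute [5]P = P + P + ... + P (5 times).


k = 5 = 101_2 (binary, LSB first: 101)
Double-and-add from P = (5, 18):
  bit 0 = 1: acc = O + (5, 18) = (5, 18)
  bit 1 = 0: acc unchanged = (5, 18)
  bit 2 = 1: acc = (5, 18) + (0, 3) = (4, 8)

5P = (4, 8)


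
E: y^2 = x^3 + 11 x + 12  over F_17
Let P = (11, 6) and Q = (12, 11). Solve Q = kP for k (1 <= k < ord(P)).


Enumerate multiples of P until we hit Q = (12, 11):
  1P = (11, 6)
  2P = (12, 11)
Match found at i = 2.

k = 2


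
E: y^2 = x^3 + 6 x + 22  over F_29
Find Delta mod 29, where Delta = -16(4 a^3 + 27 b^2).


4 a^3 + 27 b^2 = 4*6^3 + 27*22^2 = 864 + 13068 = 13932
Delta = -16 * (13932) = -222912
Delta mod 29 = 11

Delta = 11 (mod 29)


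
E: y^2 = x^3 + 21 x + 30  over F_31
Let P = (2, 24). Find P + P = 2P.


Doubling: s = (3 x1^2 + a) / (2 y1)
s = (3*2^2 + 21) / (2*24) mod 31 = 22
x3 = s^2 - 2 x1 mod 31 = 22^2 - 2*2 = 15
y3 = s (x1 - x3) - y1 mod 31 = 22 * (2 - 15) - 24 = 0

2P = (15, 0)
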